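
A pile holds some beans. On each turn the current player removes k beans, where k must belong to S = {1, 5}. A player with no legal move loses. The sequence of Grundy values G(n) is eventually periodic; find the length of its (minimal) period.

2

G(0) = 0
G(1) = mex{0} = 1
G(2) = mex{1} = 0
G(3) = mex{0} = 1
G(4) = mex{1} = 0
G(5) = mex{0,0} = 1
G(6) = mex{1,1} = 0
G(7) = mex{0,0} = 1
G(8) = mex{1,1} = 0
G(9) = mex{0,0} = 1
G(10) = mex{1,1} = 0
G(11) = mex{0,0} = 1
G(12) = mex{1,1} = 0
G(13) = mex{0,0} = 1
G(14) = mex{1,1} = 0
G(n+2) = G(n) holds for n = 0,…,4 (a full window of length max(S) = 5), so the sequence is purely periodic with period 2.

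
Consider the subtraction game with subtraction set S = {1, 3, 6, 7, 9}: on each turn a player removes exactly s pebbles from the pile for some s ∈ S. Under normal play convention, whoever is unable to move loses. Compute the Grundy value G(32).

2

G(0) = 0
G(1) = mex{0} = 1
G(2) = mex{1} = 0
G(3) = mex{0,0} = 1
G(4) = mex{1,1} = 0
G(5) = mex{0,0} = 1
G(6) = mex{1,1,0} = 2
G(7) = mex{2,0,1,0} = 3
G(8) = mex{3,1,0,1} = 2
G(9) = mex{2,2,1,0,0} = 3
G(10) = mex{3,3,0,1,1} = 2
G(11) = mex{2,2,1,0,0} = 3
G(12) = mex{3,3,2,1,1} = 0
G(13) = mex{0,2,3,2,0} = 1
G(14) = mex{1,3,2,3,1} = 0
G(15) = mex{0,0,3,2,2} = 1
G(16) = mex{1,1,2,3,3} = 0
G(17) = mex{0,0,3,2,2} = 1
G(18) = mex{1,1,0,3,3} = 2
G(19) = mex{2,0,1,0,2} = 3
G(20) = mex{3,1,0,1,3} = 2
G(21) = mex{2,2,1,0,0} = 3
G(22) = mex{3,3,0,1,1} = 2
G(23) = mex{2,2,1,0,0} = 3
G(24) = mex{3,3,2,1,1} = 0
G(25) = mex{0,2,3,2,0} = 1
G(26) = mex{1,3,2,3,1} = 0
G(27) = mex{0,0,3,2,2} = 1
G(28) = mex{1,1,2,3,3} = 0
G(29) = mex{0,0,3,2,2} = 1
G(30) = mex{1,1,0,3,3} = 2
G(31) = mex{2,0,1,0,2} = 3
G(32) = mex{3,1,0,1,3} = 2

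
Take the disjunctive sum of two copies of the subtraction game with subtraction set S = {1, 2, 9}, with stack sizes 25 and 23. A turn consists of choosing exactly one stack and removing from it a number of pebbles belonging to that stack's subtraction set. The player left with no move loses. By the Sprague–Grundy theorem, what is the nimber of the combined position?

All stacks use S = {1, 2, 9}:
n :  0  1  2  3  4  5  6  7  8  9 10 11 12 13 14 15 16 17 18 19 20 21 22 23 24 25
G :  0  1  2  0  1  2  0  1  2  3  0  1  2  0  1  2  0  1  2  3  0  1  2  0  1  2
Stack A: G(25) = 2.
Stack B: G(23) = 0.
Combined Grundy value = 2 ⊕ 0 = 2.

2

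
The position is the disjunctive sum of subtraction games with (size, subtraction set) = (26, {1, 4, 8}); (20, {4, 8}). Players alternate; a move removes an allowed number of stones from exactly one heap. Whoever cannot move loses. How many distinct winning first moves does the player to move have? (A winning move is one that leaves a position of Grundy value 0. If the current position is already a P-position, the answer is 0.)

1

Heap A, S = {1, 4, 8}:
G(0) = 0
G(1) = mex{0} = 1
G(2) = mex{1} = 0
G(3) = mex{0} = 1
G(4) = mex{1,0} = 2
G(5) = mex{2,1} = 0
G(6) = mex{0,0} = 1
G(7) = mex{1,1} = 0
G(8) = mex{0,2,0} = 1
G(9) = mex{1,0,1} = 2
G(10) = mex{2,1,0} = 3
G(11) = mex{3,0,1} = 2
G(12) = mex{2,1,2} = 0
G(13) = mex{0,2,0} = 1
G(14) = mex{1,3,1} = 0
G(15) = mex{0,2,0} = 1
G(16) = mex{1,0,1} = 2
G(17) = mex{2,1,2} = 0
G(18) = mex{0,0,3} = 1
G(19) = mex{1,1,2} = 0
G(20) = mex{0,2,0} = 1
G(21) = mex{1,0,1} = 2
G(22) = mex{2,1,0} = 3
G(23) = mex{3,0,1} = 2
G(24) = mex{2,1,2} = 0
G(25) = mex{0,2,0} = 1
G(26) = mex{1,3,1} = 0
G_A(26) = 0.
Heap B, S = {4, 8}:
G(0) = 0
G(1) = mex{} = 0
G(2) = mex{} = 0
G(3) = mex{} = 0
G(4) = mex{0} = 1
G(5) = mex{0} = 1
G(6) = mex{0} = 1
G(7) = mex{0} = 1
G(8) = mex{1,0} = 2
G(9) = mex{1,0} = 2
G(10) = mex{1,0} = 2
G(11) = mex{1,0} = 2
G(12) = mex{2,1} = 0
G(13) = mex{2,1} = 0
G(14) = mex{2,1} = 0
G(15) = mex{2,1} = 0
G(16) = mex{0,2} = 1
G(17) = mex{0,2} = 1
G(18) = mex{0,2} = 1
G(19) = mex{0,2} = 1
G(20) = mex{1,0} = 2
G_B(20) = 2.
Combined Grundy value = 0 ⊕ 2 = 2.
A winning move leaves total XOR = 0, i.e. changes one component's Grundy value g to g ⊕ X where X is the current total.
Heap A: need g' = 0⊕2 = 2. Options: 26−1→G=1, 26−4→G=3, 26−8→G=1. Hits: 0.
Heap B: need g' = 2⊕2 = 0. Options: 20−4→G=1, 20−8→G=0. Hits: 1.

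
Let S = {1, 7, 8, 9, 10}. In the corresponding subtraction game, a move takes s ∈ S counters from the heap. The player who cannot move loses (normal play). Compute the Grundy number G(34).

G(0) = 0
G(1) = mex{0} = 1
G(2) = mex{1} = 0
G(3) = mex{0} = 1
G(4) = mex{1} = 0
G(5) = mex{0} = 1
G(6) = mex{1} = 0
G(7) = mex{0,0} = 1
G(8) = mex{1,1,0} = 2
G(9) = mex{2,0,1,0} = 3
G(10) = mex{3,1,0,1,0} = 2
G(11) = mex{2,0,1,0,1} = 3
G(12) = mex{3,1,0,1,0} = 2
G(13) = mex{2,0,1,0,1} = 3
G(14) = mex{3,1,0,1,0} = 2
G(15) = mex{2,2,1,0,1} = 3
G(16) = mex{3,3,2,1,0} = 4
G(17) = mex{4,2,3,2,1} = 0
G(18) = mex{0,3,2,3,2} = 1
G(19) = mex{1,2,3,2,3} = 0
G(20) = mex{0,3,2,3,2} = 1
G(21) = mex{1,2,3,2,3} = 0
G(22) = mex{0,3,2,3,2} = 1
G(23) = mex{1,4,3,2,3} = 0
G(24) = mex{0,0,4,3,2} = 1
G(25) = mex{1,1,0,4,3} = 2
G(26) = mex{2,0,1,0,4} = 3
G(27) = mex{3,1,0,1,0} = 2
G(28) = mex{2,0,1,0,1} = 3
G(29) = mex{3,1,0,1,0} = 2
G(30) = mex{2,0,1,0,1} = 3
G(31) = mex{3,1,0,1,0} = 2
G(32) = mex{2,2,1,0,1} = 3
G(33) = mex{3,3,2,1,0} = 4
G(34) = mex{4,2,3,2,1} = 0

0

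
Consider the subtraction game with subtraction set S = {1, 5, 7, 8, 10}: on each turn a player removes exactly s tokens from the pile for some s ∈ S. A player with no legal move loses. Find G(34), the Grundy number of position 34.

n :  0  1  2  3  4  5  6  7  8  9 10 11 12 13 14 15 16 17 18 19 20 21 22 23 24 25 26 27 28 29 30 31 32 33 34
G :  0  1  0  1  0  1  0  1  2  3  2  3  2  3  2  0  1  0  1  0  1  0  1  2  3  2  3  2  3  2  0  1  0  1  0

0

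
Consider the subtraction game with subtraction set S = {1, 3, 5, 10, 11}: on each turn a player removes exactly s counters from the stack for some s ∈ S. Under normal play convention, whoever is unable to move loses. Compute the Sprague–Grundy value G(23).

n :  0  1  2  3  4  5  6  7  8  9 10 11 12 13 14 15 16 17 18 19 20 21 22 23
G :  0  1  0  1  0  1  0  1  0  1  2  3  2  3  2  3  2  3  2  3  0  1  0  1

1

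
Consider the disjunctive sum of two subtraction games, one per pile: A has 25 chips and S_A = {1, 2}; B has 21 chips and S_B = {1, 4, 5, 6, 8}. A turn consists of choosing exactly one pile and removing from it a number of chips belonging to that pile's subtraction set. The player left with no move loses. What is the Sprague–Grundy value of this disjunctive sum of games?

Pile A, S = {1, 2}:
G(0) = 0
G(1) = mex{0} = 1
G(2) = mex{1,0} = 2
G(3) = mex{2,1} = 0
G(4) = mex{0,2} = 1
G(5) = mex{1,0} = 2
G(6) = mex{2,1} = 0
G(7) = mex{0,2} = 1
G(8) = mex{1,0} = 2
G(9) = mex{2,1} = 0
G(10) = mex{0,2} = 1
G(11) = mex{1,0} = 2
G(12) = mex{2,1} = 0
G(13) = mex{0,2} = 1
G(14) = mex{1,0} = 2
G(15) = mex{2,1} = 0
G(16) = mex{0,2} = 1
G(17) = mex{1,0} = 2
G(18) = mex{2,1} = 0
G(19) = mex{0,2} = 1
G(20) = mex{1,0} = 2
G(21) = mex{2,1} = 0
G(22) = mex{0,2} = 1
G(23) = mex{1,0} = 2
G(24) = mex{2,1} = 0
G(25) = mex{0,2} = 1
G_A(25) = 1.
Pile B, S = {1, 4, 5, 6, 8}:
n :  0  1  2  3  4  5  6  7  8  9 10 11 12 13 14 15 16 17 18 19 20 21
G :  0  1  0  1  2  3  2  3  4  0  1  0  1  2  3  2  3  4  0  1  0  1
G_B(21) = 1.
Combined Grundy value = 1 ⊕ 1 = 0.

0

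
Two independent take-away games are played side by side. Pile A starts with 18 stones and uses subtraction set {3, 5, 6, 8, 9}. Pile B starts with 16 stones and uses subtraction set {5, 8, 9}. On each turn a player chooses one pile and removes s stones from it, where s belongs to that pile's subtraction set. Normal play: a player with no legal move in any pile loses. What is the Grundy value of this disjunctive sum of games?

2

Pile A, S = {3, 5, 6, 8, 9}:
n :  0  1  2  3  4  5  6  7  8  9 10 11 12 13 14 15 16 17 18
G :  0  0  0  1  1  1  2  2  2  3  3  3  0  0  0  1  1  1  2
G_A(18) = 2.
Pile B, S = {5, 8, 9}:
G(0) = 0
G(1) = mex{} = 0
G(2) = mex{} = 0
G(3) = mex{} = 0
G(4) = mex{} = 0
G(5) = mex{0} = 1
G(6) = mex{0} = 1
G(7) = mex{0} = 1
G(8) = mex{0,0} = 1
G(9) = mex{0,0,0} = 1
G(10) = mex{1,0,0} = 2
G(11) = mex{1,0,0} = 2
G(12) = mex{1,0,0} = 2
G(13) = mex{1,1,0} = 2
G(14) = mex{1,1,1} = 0
G(15) = mex{2,1,1} = 0
G(16) = mex{2,1,1} = 0
G_B(16) = 0.
Combined Grundy value = 2 ⊕ 0 = 2.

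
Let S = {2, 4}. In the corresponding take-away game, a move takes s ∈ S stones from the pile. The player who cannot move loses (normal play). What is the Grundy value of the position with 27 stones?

n :  0  1  2  3  4  5  6  7  8  9 10 11 12 13 14 15 16 17 18 19 20 21 22 23 24 25 26 27
G :  0  0  1  1  2  2  0  0  1  1  2  2  0  0  1  1  2  2  0  0  1  1  2  2  0  0  1  1

1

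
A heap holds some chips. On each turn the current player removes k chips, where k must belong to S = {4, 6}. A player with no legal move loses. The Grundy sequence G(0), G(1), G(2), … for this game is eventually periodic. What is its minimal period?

10

G(0) = 0
G(1) = mex{} = 0
G(2) = mex{} = 0
G(3) = mex{} = 0
G(4) = mex{0} = 1
G(5) = mex{0} = 1
G(6) = mex{0,0} = 1
G(7) = mex{0,0} = 1
G(8) = mex{1,0} = 2
G(9) = mex{1,0} = 2
G(10) = mex{1,1} = 0
G(11) = mex{1,1} = 0
G(12) = mex{2,1} = 0
G(13) = mex{2,1} = 0
G(14) = mex{0,2} = 1
G(15) = mex{0,2} = 1
G(16) = mex{0,0} = 1
G(17) = mex{0,0} = 1
G(18) = mex{1,0} = 2
G(19) = mex{1,0} = 2
G(20) = mex{1,1} = 0
G(21) = mex{1,1} = 0
G(n+10) = G(n) holds for n = 0,…,5 (a full window of length max(S) = 6), so the sequence is purely periodic with period 10.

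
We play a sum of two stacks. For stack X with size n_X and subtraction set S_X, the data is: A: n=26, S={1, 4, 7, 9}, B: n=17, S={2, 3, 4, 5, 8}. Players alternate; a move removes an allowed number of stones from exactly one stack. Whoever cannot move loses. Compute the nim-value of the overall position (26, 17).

2

Stack A, S = {1, 4, 7, 9}:
n :  0  1  2  3  4  5  6  7  8  9 10 11 12 13 14 15 16 17 18 19 20 21 22 23 24 25 26
G :  0  1  0  1  2  0  1  2  0  1  0  1  2  0  1  2  0  1  0  1  2  0  1  2  0  1  0
G_A(26) = 0.
Stack B, S = {2, 3, 4, 5, 8}:
n :  0  1  2  3  4  5  6  7  8  9 10 11 12 13 14 15 16 17
G :  0  0  1  1  2  2  3  0  4  1  5  2  3  0  0  1  1  2
G_B(17) = 2.
Combined Grundy value = 0 ⊕ 2 = 2.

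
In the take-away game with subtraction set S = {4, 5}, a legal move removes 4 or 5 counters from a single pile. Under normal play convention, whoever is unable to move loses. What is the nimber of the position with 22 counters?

G(0) = 0
G(1) = mex{} = 0
G(2) = mex{} = 0
G(3) = mex{} = 0
G(4) = mex{0} = 1
G(5) = mex{0,0} = 1
G(6) = mex{0,0} = 1
G(7) = mex{0,0} = 1
G(8) = mex{1,0} = 2
G(9) = mex{1,1} = 0
G(10) = mex{1,1} = 0
G(11) = mex{1,1} = 0
G(12) = mex{2,1} = 0
G(13) = mex{0,2} = 1
G(14) = mex{0,0} = 1
G(15) = mex{0,0} = 1
G(16) = mex{0,0} = 1
G(17) = mex{1,0} = 2
G(18) = mex{1,1} = 0
G(19) = mex{1,1} = 0
G(20) = mex{1,1} = 0
G(21) = mex{2,1} = 0
G(22) = mex{0,2} = 1

1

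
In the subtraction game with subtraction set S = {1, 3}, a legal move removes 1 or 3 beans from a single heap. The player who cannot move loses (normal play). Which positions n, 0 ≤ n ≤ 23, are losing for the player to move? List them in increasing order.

0, 2, 4, 6, 8, 10, 12, 14, 16, 18, 20, 22

n :  0  1  2  3  4  5  6  7  8  9 10 11 12 13 14 15 16 17 18 19 20 21 22 23
G :  0  1  0  1  0  1  0  1  0  1  0  1  0  1  0  1  0  1  0  1  0  1  0  1
P-positions are exactly the n with G(n) = 0.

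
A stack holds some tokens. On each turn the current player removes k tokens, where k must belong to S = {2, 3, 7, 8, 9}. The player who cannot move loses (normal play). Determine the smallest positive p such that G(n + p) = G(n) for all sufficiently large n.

16

n :  0  1  2  3  4  5  6  7  8  9 10 11 12 13 14 15 16 17 18 19 20 21 22 23 24 25 26 27 28 29 30 31 32 33
G :  0  0  1  1  2  0  0  1  1  2  2  0  3  1  2  2  0  0  1  1  2  0  0  1  1  2  2  0  3  1  2  2  0  0
G(n+16) = G(n) holds for n = 0,…,8 (a full window of length max(S) = 9), so the sequence is purely periodic with period 16.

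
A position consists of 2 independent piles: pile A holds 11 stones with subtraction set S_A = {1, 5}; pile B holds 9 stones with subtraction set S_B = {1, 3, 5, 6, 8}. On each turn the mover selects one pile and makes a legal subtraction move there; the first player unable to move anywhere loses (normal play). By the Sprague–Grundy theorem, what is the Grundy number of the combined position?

Pile A, S = {1, 5}:
G(0) = 0
G(1) = mex{0} = 1
G(2) = mex{1} = 0
G(3) = mex{0} = 1
G(4) = mex{1} = 0
G(5) = mex{0,0} = 1
G(6) = mex{1,1} = 0
G(7) = mex{0,0} = 1
G(8) = mex{1,1} = 0
G(9) = mex{0,0} = 1
G(10) = mex{1,1} = 0
G(11) = mex{0,0} = 1
G_A(11) = 1.
Pile B, S = {1, 3, 5, 6, 8}:
n : 0 1 2 3 4 5 6 7 8 9
G : 0 1 0 1 0 1 2 3 2 3
G_B(9) = 3.
Combined Grundy value = 1 ⊕ 3 = 2.

2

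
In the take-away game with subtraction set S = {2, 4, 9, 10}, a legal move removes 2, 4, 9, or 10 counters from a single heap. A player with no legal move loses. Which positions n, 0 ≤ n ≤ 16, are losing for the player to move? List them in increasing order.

n :  0  1  2  3  4  5  6  7  8  9 10 11 12 13 14 15 16
G :  0  0  1  1  2  2  0  0  1  1  2  2  0  0  1  1  2
P-positions are exactly the n with G(n) = 0.

0, 1, 6, 7, 12, 13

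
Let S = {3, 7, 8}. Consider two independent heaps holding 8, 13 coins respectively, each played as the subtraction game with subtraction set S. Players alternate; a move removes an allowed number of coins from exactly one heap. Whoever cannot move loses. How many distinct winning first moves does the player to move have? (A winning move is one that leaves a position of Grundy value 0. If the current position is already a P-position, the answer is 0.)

All heaps use S = {3, 7, 8}:
G(0) = 0
G(1) = mex{} = 0
G(2) = mex{} = 0
G(3) = mex{0} = 1
G(4) = mex{0} = 1
G(5) = mex{0} = 1
G(6) = mex{1} = 0
G(7) = mex{1,0} = 2
G(8) = mex{1,0,0} = 2
G(9) = mex{0,0,0} = 1
G(10) = mex{2,1,0} = 3
G(11) = mex{2,1,1} = 0
G(12) = mex{1,1,1} = 0
G(13) = mex{3,0,1} = 2
Heap A: G(8) = 2.
Heap B: G(13) = 2.
Combined Grundy value = 2 ⊕ 2 = 0.
A winning move leaves total XOR = 0, i.e. changes one component's Grundy value g to g ⊕ X where X is the current total.
Heap A: target g' = 2⊕0 = 2, but every legal move changes the Grundy value (mex property), so 0 moves.
Heap B: target g' = 2⊕0 = 2, but every legal move changes the Grundy value (mex property), so 0 moves.

0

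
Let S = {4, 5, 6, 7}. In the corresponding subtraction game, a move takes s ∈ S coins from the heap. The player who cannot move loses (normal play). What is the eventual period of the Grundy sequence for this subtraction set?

11

G(0) = 0
G(1) = mex{} = 0
G(2) = mex{} = 0
G(3) = mex{} = 0
G(4) = mex{0} = 1
G(5) = mex{0,0} = 1
G(6) = mex{0,0,0} = 1
G(7) = mex{0,0,0,0} = 1
G(8) = mex{1,0,0,0} = 2
G(9) = mex{1,1,0,0} = 2
G(10) = mex{1,1,1,0} = 2
G(11) = mex{1,1,1,1} = 0
G(12) = mex{2,1,1,1} = 0
G(13) = mex{2,2,1,1} = 0
G(14) = mex{2,2,2,1} = 0
G(15) = mex{0,2,2,2} = 1
G(16) = mex{0,0,2,2} = 1
G(17) = mex{0,0,0,2} = 1
G(18) = mex{0,0,0,0} = 1
G(19) = mex{1,0,0,0} = 2
G(20) = mex{1,1,0,0} = 2
G(21) = mex{1,1,1,0} = 2
G(22) = mex{1,1,1,1} = 0
G(23) = mex{2,1,1,1} = 0
G(n+11) = G(n) holds for n = 0,…,6 (a full window of length max(S) = 7), so the sequence is purely periodic with period 11.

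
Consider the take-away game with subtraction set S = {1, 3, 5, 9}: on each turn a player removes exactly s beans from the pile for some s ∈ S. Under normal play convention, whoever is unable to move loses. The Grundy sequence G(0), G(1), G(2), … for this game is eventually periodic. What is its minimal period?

2

G(0) = 0
G(1) = mex{0} = 1
G(2) = mex{1} = 0
G(3) = mex{0,0} = 1
G(4) = mex{1,1} = 0
G(5) = mex{0,0,0} = 1
G(6) = mex{1,1,1} = 0
G(7) = mex{0,0,0} = 1
G(8) = mex{1,1,1} = 0
G(9) = mex{0,0,0,0} = 1
G(10) = mex{1,1,1,1} = 0
G(11) = mex{0,0,0,0} = 1
G(12) = mex{1,1,1,1} = 0
G(13) = mex{0,0,0,0} = 1
G(14) = mex{1,1,1,1} = 0
G(n+2) = G(n) holds for n = 0,…,8 (a full window of length max(S) = 9), so the sequence is purely periodic with period 2.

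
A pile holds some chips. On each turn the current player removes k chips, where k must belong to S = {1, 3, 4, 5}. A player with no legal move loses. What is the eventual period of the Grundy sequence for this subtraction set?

n :  0  1  2  3  4  5  6  7  8  9 10 11 12 13 14 15 16 17
G :  0  1  0  1  2  3  2  3  0  1  0  1  2  3  2  3  0  1
G(n+8) = G(n) holds for n = 0,…,4 (a full window of length max(S) = 5), so the sequence is purely periodic with period 8.

8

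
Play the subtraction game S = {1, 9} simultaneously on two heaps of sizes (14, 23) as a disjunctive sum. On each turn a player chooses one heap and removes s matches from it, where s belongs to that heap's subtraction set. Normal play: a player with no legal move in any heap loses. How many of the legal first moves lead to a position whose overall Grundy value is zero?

All heaps use S = {1, 9}:
G(0) = 0
G(1) = mex{0} = 1
G(2) = mex{1} = 0
G(3) = mex{0} = 1
G(4) = mex{1} = 0
G(5) = mex{0} = 1
G(6) = mex{1} = 0
G(7) = mex{0} = 1
G(8) = mex{1} = 0
G(9) = mex{0,0} = 1
G(10) = mex{1,1} = 0
G(11) = mex{0,0} = 1
G(12) = mex{1,1} = 0
G(13) = mex{0,0} = 1
G(14) = mex{1,1} = 0
G(15) = mex{0,0} = 1
G(16) = mex{1,1} = 0
G(17) = mex{0,0} = 1
G(18) = mex{1,1} = 0
G(19) = mex{0,0} = 1
G(20) = mex{1,1} = 0
G(21) = mex{0,0} = 1
G(22) = mex{1,1} = 0
G(23) = mex{0,0} = 1
Heap A: G(14) = 0.
Heap B: G(23) = 1.
Combined Grundy value = 0 ⊕ 1 = 1.
A winning move leaves total XOR = 0, i.e. changes one component's Grundy value g to g ⊕ X where X is the current total.
Heap A: need g' = 0⊕1 = 1. Options: 14−1→G=1, 14−9→G=1. Hits: 2.
Heap B: need g' = 1⊕1 = 0. Options: 23−1→G=0, 23−9→G=0. Hits: 2.

4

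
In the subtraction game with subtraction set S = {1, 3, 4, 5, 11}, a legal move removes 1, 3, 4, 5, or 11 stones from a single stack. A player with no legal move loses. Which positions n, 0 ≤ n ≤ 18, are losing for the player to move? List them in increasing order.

G(0) = 0
G(1) = mex{0} = 1
G(2) = mex{1} = 0
G(3) = mex{0,0} = 1
G(4) = mex{1,1,0} = 2
G(5) = mex{2,0,1,0} = 3
G(6) = mex{3,1,0,1} = 2
G(7) = mex{2,2,1,0} = 3
G(8) = mex{3,3,2,1} = 0
G(9) = mex{0,2,3,2} = 1
G(10) = mex{1,3,2,3} = 0
G(11) = mex{0,0,3,2,0} = 1
G(12) = mex{1,1,0,3,1} = 2
G(13) = mex{2,0,1,0,0} = 3
G(14) = mex{3,1,0,1,1} = 2
G(15) = mex{2,2,1,0,2} = 3
G(16) = mex{3,3,2,1,3} = 0
G(17) = mex{0,2,3,2,2} = 1
G(18) = mex{1,3,2,3,3} = 0
P-positions are exactly the n with G(n) = 0.

0, 2, 8, 10, 16, 18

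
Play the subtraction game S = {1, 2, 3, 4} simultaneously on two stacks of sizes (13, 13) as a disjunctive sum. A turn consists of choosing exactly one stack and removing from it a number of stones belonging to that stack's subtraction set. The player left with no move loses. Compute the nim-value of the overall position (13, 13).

All stacks use S = {1, 2, 3, 4}:
n :  0  1  2  3  4  5  6  7  8  9 10 11 12 13
G :  0  1  2  3  4  0  1  2  3  4  0  1  2  3
Stack A: G(13) = 3.
Stack B: G(13) = 3.
Combined Grundy value = 3 ⊕ 3 = 0.

0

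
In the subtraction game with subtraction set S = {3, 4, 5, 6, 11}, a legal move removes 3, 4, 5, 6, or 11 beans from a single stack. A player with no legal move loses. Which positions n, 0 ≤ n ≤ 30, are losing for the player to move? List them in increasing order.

0, 1, 2, 9, 10, 17, 18, 19, 26, 27

G(0) = 0
G(1) = mex{} = 0
G(2) = mex{} = 0
G(3) = mex{0} = 1
G(4) = mex{0,0} = 1
G(5) = mex{0,0,0} = 1
G(6) = mex{1,0,0,0} = 2
G(7) = mex{1,1,0,0} = 2
G(8) = mex{1,1,1,0} = 2
G(9) = mex{2,1,1,1} = 0
G(10) = mex{2,2,1,1} = 0
G(11) = mex{2,2,2,1,0} = 3
G(12) = mex{0,2,2,2,0} = 1
G(13) = mex{0,0,2,2,0} = 1
G(14) = mex{3,0,0,2,1} = 4
G(15) = mex{1,3,0,0,1} = 2
G(16) = mex{1,1,3,0,1} = 2
G(17) = mex{4,1,1,3,2} = 0
G(18) = mex{2,4,1,1,2} = 0
G(19) = mex{2,2,4,1,2} = 0
G(20) = mex{0,2,2,4,0} = 1
G(21) = mex{0,0,2,2,0} = 1
G(22) = mex{0,0,0,2,3} = 1
G(23) = mex{1,0,0,0,1} = 2
G(24) = mex{1,1,0,0,1} = 2
G(25) = mex{1,1,1,0,4} = 2
G(26) = mex{2,1,1,1,2} = 0
G(27) = mex{2,2,1,1,2} = 0
G(28) = mex{2,2,2,1,0} = 3
G(29) = mex{0,2,2,2,0} = 1
G(30) = mex{0,0,2,2,0} = 1
P-positions are exactly the n with G(n) = 0.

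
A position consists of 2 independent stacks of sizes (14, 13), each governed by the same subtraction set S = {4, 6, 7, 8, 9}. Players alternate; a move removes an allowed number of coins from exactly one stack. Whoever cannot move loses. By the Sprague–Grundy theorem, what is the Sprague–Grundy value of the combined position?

All stacks use S = {4, 6, 7, 8, 9}:
n :  0  1  2  3  4  5  6  7  8  9 10 11 12 13 14
G :  0  0  0  0  1  1  1  1  2  2  2  2  3  0  0
Stack A: G(14) = 0.
Stack B: G(13) = 0.
Combined Grundy value = 0 ⊕ 0 = 0.

0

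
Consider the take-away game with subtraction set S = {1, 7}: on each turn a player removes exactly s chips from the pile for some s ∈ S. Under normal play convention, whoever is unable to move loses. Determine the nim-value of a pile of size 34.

n :  0  1  2  3  4  5  6  7  8  9 10 11 12 13 14 15 16 17 18 19 20 21 22 23 24 25 26 27 28 29 30 31 32 33 34
G :  0  1  0  1  0  1  0  1  0  1  0  1  0  1  0  1  0  1  0  1  0  1  0  1  0  1  0  1  0  1  0  1  0  1  0

0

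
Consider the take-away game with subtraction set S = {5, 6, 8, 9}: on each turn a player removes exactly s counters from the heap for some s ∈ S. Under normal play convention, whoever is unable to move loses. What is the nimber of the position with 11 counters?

2

G(0) = 0
G(1) = mex{} = 0
G(2) = mex{} = 0
G(3) = mex{} = 0
G(4) = mex{} = 0
G(5) = mex{0} = 1
G(6) = mex{0,0} = 1
G(7) = mex{0,0} = 1
G(8) = mex{0,0,0} = 1
G(9) = mex{0,0,0,0} = 1
G(10) = mex{1,0,0,0} = 2
G(11) = mex{1,1,0,0} = 2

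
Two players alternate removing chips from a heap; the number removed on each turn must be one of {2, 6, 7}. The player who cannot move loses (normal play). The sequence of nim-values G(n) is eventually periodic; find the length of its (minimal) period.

13

G(0) = 0
G(1) = mex{} = 0
G(2) = mex{0} = 1
G(3) = mex{0} = 1
G(4) = mex{1} = 0
G(5) = mex{1} = 0
G(6) = mex{0,0} = 1
G(7) = mex{0,0,0} = 1
G(8) = mex{1,1,0} = 2
G(9) = mex{1,1,1} = 0
G(10) = mex{2,0,1} = 3
G(11) = mex{0,0,0} = 1
G(12) = mex{3,1,0} = 2
G(13) = mex{1,1,1} = 0
G(14) = mex{2,2,1} = 0
G(15) = mex{0,0,2} = 1
G(16) = mex{0,3,0} = 1
G(17) = mex{1,1,3} = 0
G(18) = mex{1,2,1} = 0
G(19) = mex{0,0,2} = 1
G(20) = mex{0,0,0} = 1
G(21) = mex{1,1,0} = 2
G(22) = mex{1,1,1} = 0
G(23) = mex{2,0,1} = 3
G(24) = mex{0,0,0} = 1
G(25) = mex{3,1,0} = 2
G(26) = mex{1,1,1} = 0
G(27) = mex{2,2,1} = 0
G(n+13) = G(n) holds for n = 0,…,6 (a full window of length max(S) = 7), so the sequence is purely periodic with period 13.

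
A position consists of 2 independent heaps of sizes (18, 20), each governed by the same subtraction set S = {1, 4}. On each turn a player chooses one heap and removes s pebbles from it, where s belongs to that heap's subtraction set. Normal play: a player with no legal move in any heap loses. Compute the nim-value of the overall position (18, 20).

1

All heaps use S = {1, 4}:
G(0) = 0
G(1) = mex{0} = 1
G(2) = mex{1} = 0
G(3) = mex{0} = 1
G(4) = mex{1,0} = 2
G(5) = mex{2,1} = 0
G(6) = mex{0,0} = 1
G(7) = mex{1,1} = 0
G(8) = mex{0,2} = 1
G(9) = mex{1,0} = 2
G(10) = mex{2,1} = 0
G(11) = mex{0,0} = 1
G(12) = mex{1,1} = 0
G(13) = mex{0,2} = 1
G(14) = mex{1,0} = 2
G(15) = mex{2,1} = 0
G(16) = mex{0,0} = 1
G(17) = mex{1,1} = 0
G(18) = mex{0,2} = 1
G(19) = mex{1,0} = 2
G(20) = mex{2,1} = 0
Heap A: G(18) = 1.
Heap B: G(20) = 0.
Combined Grundy value = 1 ⊕ 0 = 1.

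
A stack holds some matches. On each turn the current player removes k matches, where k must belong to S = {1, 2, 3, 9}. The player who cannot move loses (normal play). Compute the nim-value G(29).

1

G(0) = 0
G(1) = mex{0} = 1
G(2) = mex{1,0} = 2
G(3) = mex{2,1,0} = 3
G(4) = mex{3,2,1} = 0
G(5) = mex{0,3,2} = 1
G(6) = mex{1,0,3} = 2
G(7) = mex{2,1,0} = 3
G(8) = mex{3,2,1} = 0
G(9) = mex{0,3,2,0} = 1
G(10) = mex{1,0,3,1} = 2
G(11) = mex{2,1,0,2} = 3
G(12) = mex{3,2,1,3} = 0
G(13) = mex{0,3,2,0} = 1
G(14) = mex{1,0,3,1} = 2
G(15) = mex{2,1,0,2} = 3
G(16) = mex{3,2,1,3} = 0
G(17) = mex{0,3,2,0} = 1
G(18) = mex{1,0,3,1} = 2
G(19) = mex{2,1,0,2} = 3
G(20) = mex{3,2,1,3} = 0
G(21) = mex{0,3,2,0} = 1
G(22) = mex{1,0,3,1} = 2
G(23) = mex{2,1,0,2} = 3
G(24) = mex{3,2,1,3} = 0
G(25) = mex{0,3,2,0} = 1
G(26) = mex{1,0,3,1} = 2
G(27) = mex{2,1,0,2} = 3
G(28) = mex{3,2,1,3} = 0
G(29) = mex{0,3,2,0} = 1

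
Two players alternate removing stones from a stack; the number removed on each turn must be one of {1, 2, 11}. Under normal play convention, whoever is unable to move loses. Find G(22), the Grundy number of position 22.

G(0) = 0
G(1) = mex{0} = 1
G(2) = mex{1,0} = 2
G(3) = mex{2,1} = 0
G(4) = mex{0,2} = 1
G(5) = mex{1,0} = 2
G(6) = mex{2,1} = 0
G(7) = mex{0,2} = 1
G(8) = mex{1,0} = 2
G(9) = mex{2,1} = 0
G(10) = mex{0,2} = 1
G(11) = mex{1,0,0} = 2
G(12) = mex{2,1,1} = 0
G(13) = mex{0,2,2} = 1
G(14) = mex{1,0,0} = 2
G(15) = mex{2,1,1} = 0
G(16) = mex{0,2,2} = 1
G(17) = mex{1,0,0} = 2
G(18) = mex{2,1,1} = 0
G(19) = mex{0,2,2} = 1
G(20) = mex{1,0,0} = 2
G(21) = mex{2,1,1} = 0
G(22) = mex{0,2,2} = 1

1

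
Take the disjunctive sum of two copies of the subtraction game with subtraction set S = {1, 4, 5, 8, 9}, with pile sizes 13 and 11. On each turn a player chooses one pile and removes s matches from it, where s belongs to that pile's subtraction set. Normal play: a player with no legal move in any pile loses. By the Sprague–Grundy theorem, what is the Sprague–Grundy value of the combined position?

All piles use S = {1, 4, 5, 8, 9}:
n :  0  1  2  3  4  5  6  7  8  9 10 11 12 13
G :  0  1  0  1  2  3  2  3  4  5  4  5  0  1
Pile A: G(13) = 1.
Pile B: G(11) = 5.
Combined Grundy value = 1 ⊕ 5 = 4.

4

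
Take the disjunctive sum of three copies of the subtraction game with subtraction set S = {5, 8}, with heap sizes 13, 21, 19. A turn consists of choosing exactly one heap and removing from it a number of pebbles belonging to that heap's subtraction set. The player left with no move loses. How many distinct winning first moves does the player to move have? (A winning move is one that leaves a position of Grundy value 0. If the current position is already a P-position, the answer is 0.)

All heaps use S = {5, 8}:
n :  0  1  2  3  4  5  6  7  8  9 10 11 12 13 14 15 16 17 18 19 20 21
G :  0  0  0  0  0  1  1  1  1  1  2  2  2  0  0  0  0  0  1  1  1  1
Heap A: G(13) = 0.
Heap B: G(21) = 1.
Heap C: G(19) = 1.
Combined Grundy value = 0 ⊕ 1 ⊕ 1 = 0.
A winning move leaves total XOR = 0, i.e. changes one component's Grundy value g to g ⊕ X where X is the current total.
Heap A: target g' = 0⊕0 = 0, but every legal move changes the Grundy value (mex property), so 0 moves.
Heap B: target g' = 1⊕0 = 1, but every legal move changes the Grundy value (mex property), so 0 moves.
Heap C: target g' = 1⊕0 = 1, but every legal move changes the Grundy value (mex property), so 0 moves.

0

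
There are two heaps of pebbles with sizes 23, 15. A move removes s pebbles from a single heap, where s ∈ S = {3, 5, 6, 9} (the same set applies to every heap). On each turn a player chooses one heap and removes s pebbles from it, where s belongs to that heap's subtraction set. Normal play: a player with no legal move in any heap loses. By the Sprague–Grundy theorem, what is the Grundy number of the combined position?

All heaps use S = {3, 5, 6, 9}:
n :  0  1  2  3  4  5  6  7  8  9 10 11 12 13 14 15 16 17 18 19 20 21 22 23
G :  0  0  0  1  1  1  2  2  2  3  3  3  0  0  0  1  1  1  2  2  2  3  3  3
Heap A: G(23) = 3.
Heap B: G(15) = 1.
Combined Grundy value = 3 ⊕ 1 = 2.

2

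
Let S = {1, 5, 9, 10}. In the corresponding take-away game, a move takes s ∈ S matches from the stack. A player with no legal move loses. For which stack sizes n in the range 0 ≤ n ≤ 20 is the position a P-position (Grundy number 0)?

n :  0  1  2  3  4  5  6  7  8  9 10 11 12 13 14 15 16 17 18 19 20
G :  0  1  0  1  0  1  0  1  0  1  2  3  2  3  2  3  2  3  2  0  1
P-positions are exactly the n with G(n) = 0.

0, 2, 4, 6, 8, 19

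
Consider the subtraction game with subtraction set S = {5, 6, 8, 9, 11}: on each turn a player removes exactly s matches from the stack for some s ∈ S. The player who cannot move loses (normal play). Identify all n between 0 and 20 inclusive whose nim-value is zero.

n :  0  1  2  3  4  5  6  7  8  9 10 11 12 13 14 15 16 17 18 19 20
G :  0  0  0  0  0  1  1  1  1  1  2  2  2  2  2  3  0  0  0  0  0
P-positions are exactly the n with G(n) = 0.

0, 1, 2, 3, 4, 16, 17, 18, 19, 20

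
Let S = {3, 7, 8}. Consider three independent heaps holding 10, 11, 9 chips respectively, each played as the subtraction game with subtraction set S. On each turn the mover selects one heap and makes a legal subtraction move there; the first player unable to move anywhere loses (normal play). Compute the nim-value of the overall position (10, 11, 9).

2

All heaps use S = {3, 7, 8}:
G(0) = 0
G(1) = mex{} = 0
G(2) = mex{} = 0
G(3) = mex{0} = 1
G(4) = mex{0} = 1
G(5) = mex{0} = 1
G(6) = mex{1} = 0
G(7) = mex{1,0} = 2
G(8) = mex{1,0,0} = 2
G(9) = mex{0,0,0} = 1
G(10) = mex{2,1,0} = 3
G(11) = mex{2,1,1} = 0
Heap A: G(10) = 3.
Heap B: G(11) = 0.
Heap C: G(9) = 1.
Combined Grundy value = 3 ⊕ 0 ⊕ 1 = 2.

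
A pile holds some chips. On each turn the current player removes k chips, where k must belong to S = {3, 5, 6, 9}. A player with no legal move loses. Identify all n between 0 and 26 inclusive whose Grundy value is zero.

0, 1, 2, 12, 13, 14, 24, 25, 26

n :  0  1  2  3  4  5  6  7  8  9 10 11 12 13 14 15 16 17 18 19 20 21 22 23 24 25 26
G :  0  0  0  1  1  1  2  2  2  3  3  3  0  0  0  1  1  1  2  2  2  3  3  3  0  0  0
P-positions are exactly the n with G(n) = 0.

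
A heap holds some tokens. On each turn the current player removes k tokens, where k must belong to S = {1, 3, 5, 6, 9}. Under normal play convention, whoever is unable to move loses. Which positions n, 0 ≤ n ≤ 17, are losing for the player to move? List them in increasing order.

G(0) = 0
G(1) = mex{0} = 1
G(2) = mex{1} = 0
G(3) = mex{0,0} = 1
G(4) = mex{1,1} = 0
G(5) = mex{0,0,0} = 1
G(6) = mex{1,1,1,0} = 2
G(7) = mex{2,0,0,1} = 3
G(8) = mex{3,1,1,0} = 2
G(9) = mex{2,2,0,1,0} = 3
G(10) = mex{3,3,1,0,1} = 2
G(11) = mex{2,2,2,1,0} = 3
G(12) = mex{3,3,3,2,1} = 0
G(13) = mex{0,2,2,3,0} = 1
G(14) = mex{1,3,3,2,1} = 0
G(15) = mex{0,0,2,3,2} = 1
G(16) = mex{1,1,3,2,3} = 0
G(17) = mex{0,0,0,3,2} = 1
P-positions are exactly the n with G(n) = 0.

0, 2, 4, 12, 14, 16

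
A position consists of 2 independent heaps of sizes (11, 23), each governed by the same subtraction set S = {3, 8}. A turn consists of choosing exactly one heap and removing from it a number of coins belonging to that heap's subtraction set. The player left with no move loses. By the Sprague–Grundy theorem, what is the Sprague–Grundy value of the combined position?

All heaps use S = {3, 8}:
n :  0  1  2  3  4  5  6  7  8  9 10 11 12 13 14 15 16 17 18 19 20 21 22 23
G :  0  0  0  1  1  1  0  0  2  1  1  0  0  0  1  1  1  0  0  2  1  1  0  0
Heap A: G(11) = 0.
Heap B: G(23) = 0.
Combined Grundy value = 0 ⊕ 0 = 0.

0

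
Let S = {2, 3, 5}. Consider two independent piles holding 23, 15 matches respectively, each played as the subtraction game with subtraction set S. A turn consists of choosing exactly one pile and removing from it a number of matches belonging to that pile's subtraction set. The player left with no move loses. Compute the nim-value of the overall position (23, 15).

All piles use S = {2, 3, 5}:
n :  0  1  2  3  4  5  6  7  8  9 10 11 12 13 14 15 16 17 18 19 20 21 22 23
G :  0  0  1  1  2  2  3  0  0  1  1  2  2  3  0  0  1  1  2  2  3  0  0  1
Pile A: G(23) = 1.
Pile B: G(15) = 0.
Combined Grundy value = 1 ⊕ 0 = 1.

1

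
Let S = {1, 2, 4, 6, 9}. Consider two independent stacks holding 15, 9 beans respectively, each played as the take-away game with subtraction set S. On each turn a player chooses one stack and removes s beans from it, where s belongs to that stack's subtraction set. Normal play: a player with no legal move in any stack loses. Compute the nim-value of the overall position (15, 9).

All stacks use S = {1, 2, 4, 6, 9}:
G(0) = 0
G(1) = mex{0} = 1
G(2) = mex{1,0} = 2
G(3) = mex{2,1} = 0
G(4) = mex{0,2,0} = 1
G(5) = mex{1,0,1} = 2
G(6) = mex{2,1,2,0} = 3
G(7) = mex{3,2,0,1} = 4
G(8) = mex{4,3,1,2} = 0
G(9) = mex{0,4,2,0,0} = 1
G(10) = mex{1,0,3,1,1} = 2
G(11) = mex{2,1,4,2,2} = 0
G(12) = mex{0,2,0,3,0} = 1
G(13) = mex{1,0,1,4,1} = 2
G(14) = mex{2,1,2,0,2} = 3
G(15) = mex{3,2,0,1,3} = 4
Stack A: G(15) = 4.
Stack B: G(9) = 1.
Combined Grundy value = 4 ⊕ 1 = 5.

5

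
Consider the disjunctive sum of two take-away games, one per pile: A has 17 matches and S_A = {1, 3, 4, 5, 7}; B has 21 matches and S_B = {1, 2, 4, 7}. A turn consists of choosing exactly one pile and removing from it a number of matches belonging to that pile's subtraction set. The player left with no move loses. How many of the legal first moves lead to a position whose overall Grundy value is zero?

3

Pile A, S = {1, 3, 4, 5, 7}:
n :  0  1  2  3  4  5  6  7  8  9 10 11 12 13 14 15 16 17
G :  0  1  0  1  2  3  2  3  0  1  0  1  2  3  2  3  0  1
G_A(17) = 1.
Pile B, S = {1, 2, 4, 7}:
G(0) = 0
G(1) = mex{0} = 1
G(2) = mex{1,0} = 2
G(3) = mex{2,1} = 0
G(4) = mex{0,2,0} = 1
G(5) = mex{1,0,1} = 2
G(6) = mex{2,1,2} = 0
G(7) = mex{0,2,0,0} = 1
G(8) = mex{1,0,1,1} = 2
G(9) = mex{2,1,2,2} = 0
G(10) = mex{0,2,0,0} = 1
G(11) = mex{1,0,1,1} = 2
G(12) = mex{2,1,2,2} = 0
G(13) = mex{0,2,0,0} = 1
G(14) = mex{1,0,1,1} = 2
G(15) = mex{2,1,2,2} = 0
G(16) = mex{0,2,0,0} = 1
G(17) = mex{1,0,1,1} = 2
G(18) = mex{2,1,2,2} = 0
G(19) = mex{0,2,0,0} = 1
G(20) = mex{1,0,1,1} = 2
G(21) = mex{2,1,2,2} = 0
G_B(21) = 0.
Combined Grundy value = 1 ⊕ 0 = 1.
A winning move leaves total XOR = 0, i.e. changes one component's Grundy value g to g ⊕ X where X is the current total.
Pile A: need g' = 1⊕1 = 0. Options: 17−1→G=0, 17−3→G=2, 17−4→G=3, 17−5→G=2, 17−7→G=0. Hits: 2.
Pile B: need g' = 0⊕1 = 1. Options: 21−1→G=2, 21−2→G=1, 21−4→G=2, 21−7→G=2. Hits: 1.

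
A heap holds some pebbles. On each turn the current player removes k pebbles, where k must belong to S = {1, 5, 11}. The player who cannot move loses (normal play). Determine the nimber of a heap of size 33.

G(0) = 0
G(1) = mex{0} = 1
G(2) = mex{1} = 0
G(3) = mex{0} = 1
G(4) = mex{1} = 0
G(5) = mex{0,0} = 1
G(6) = mex{1,1} = 0
G(7) = mex{0,0} = 1
G(8) = mex{1,1} = 0
G(9) = mex{0,0} = 1
G(10) = mex{1,1} = 0
G(11) = mex{0,0,0} = 1
G(12) = mex{1,1,1} = 0
G(13) = mex{0,0,0} = 1
G(14) = mex{1,1,1} = 0
G(15) = mex{0,0,0} = 1
G(16) = mex{1,1,1} = 0
G(17) = mex{0,0,0} = 1
G(18) = mex{1,1,1} = 0
G(19) = mex{0,0,0} = 1
G(20) = mex{1,1,1} = 0
G(21) = mex{0,0,0} = 1
G(22) = mex{1,1,1} = 0
G(23) = mex{0,0,0} = 1
G(24) = mex{1,1,1} = 0
G(25) = mex{0,0,0} = 1
G(26) = mex{1,1,1} = 0
G(27) = mex{0,0,0} = 1
G(28) = mex{1,1,1} = 0
G(29) = mex{0,0,0} = 1
G(30) = mex{1,1,1} = 0
G(31) = mex{0,0,0} = 1
G(32) = mex{1,1,1} = 0
G(33) = mex{0,0,0} = 1

1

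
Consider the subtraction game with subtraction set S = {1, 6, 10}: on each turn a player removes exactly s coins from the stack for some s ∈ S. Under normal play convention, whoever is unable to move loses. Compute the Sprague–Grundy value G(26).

1

n :  0  1  2  3  4  5  6  7  8  9 10 11 12 13 14 15 16 17 18 19 20 21 22 23 24 25 26
G :  0  1  0  1  0  1  2  0  1  0  1  0  1  2  3  2  0  1  0  1  0  1  2  0  1  0  1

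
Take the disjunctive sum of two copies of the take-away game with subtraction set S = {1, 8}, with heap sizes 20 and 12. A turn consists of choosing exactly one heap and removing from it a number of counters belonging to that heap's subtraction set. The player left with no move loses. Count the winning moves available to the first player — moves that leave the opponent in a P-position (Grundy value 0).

All heaps use S = {1, 8}:
G(0) = 0
G(1) = mex{0} = 1
G(2) = mex{1} = 0
G(3) = mex{0} = 1
G(4) = mex{1} = 0
G(5) = mex{0} = 1
G(6) = mex{1} = 0
G(7) = mex{0} = 1
G(8) = mex{1,0} = 2
G(9) = mex{2,1} = 0
G(10) = mex{0,0} = 1
G(11) = mex{1,1} = 0
G(12) = mex{0,0} = 1
G(13) = mex{1,1} = 0
G(14) = mex{0,0} = 1
G(15) = mex{1,1} = 0
G(16) = mex{0,2} = 1
G(17) = mex{1,0} = 2
G(18) = mex{2,1} = 0
G(19) = mex{0,0} = 1
G(20) = mex{1,1} = 0
Heap A: G(20) = 0.
Heap B: G(12) = 1.
Combined Grundy value = 0 ⊕ 1 = 1.
A winning move leaves total XOR = 0, i.e. changes one component's Grundy value g to g ⊕ X where X is the current total.
Heap A: need g' = 0⊕1 = 1. Options: 20−1→G=1, 20−8→G=1. Hits: 2.
Heap B: need g' = 1⊕1 = 0. Options: 12−1→G=0, 12−8→G=0. Hits: 2.

4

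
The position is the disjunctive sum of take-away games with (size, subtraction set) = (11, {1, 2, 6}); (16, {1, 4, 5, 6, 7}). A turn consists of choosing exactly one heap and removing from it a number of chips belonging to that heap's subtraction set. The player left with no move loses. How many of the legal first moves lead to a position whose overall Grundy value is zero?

3

Heap A, S = {1, 2, 6}:
n :  0  1  2  3  4  5  6  7  8  9 10 11
G :  0  1  2  0  1  2  3  0  1  2  0  1
G_A(11) = 1.
Heap B, S = {1, 4, 5, 6, 7}:
G(0) = 0
G(1) = mex{0} = 1
G(2) = mex{1} = 0
G(3) = mex{0} = 1
G(4) = mex{1,0} = 2
G(5) = mex{2,1,0} = 3
G(6) = mex{3,0,1,0} = 2
G(7) = mex{2,1,0,1,0} = 3
G(8) = mex{3,2,1,0,1} = 4
G(9) = mex{4,3,2,1,0} = 5
G(10) = mex{5,2,3,2,1} = 0
G(11) = mex{0,3,2,3,2} = 1
G(12) = mex{1,4,3,2,3} = 0
G(13) = mex{0,5,4,3,2} = 1
G(14) = mex{1,0,5,4,3} = 2
G(15) = mex{2,1,0,5,4} = 3
G(16) = mex{3,0,1,0,5} = 2
G_B(16) = 2.
Combined Grundy value = 1 ⊕ 2 = 3.
A winning move leaves total XOR = 0, i.e. changes one component's Grundy value g to g ⊕ X where X is the current total.
Heap A: need g' = 1⊕3 = 2. Options: 11−1→G=0, 11−2→G=2, 11−6→G=2. Hits: 2.
Heap B: need g' = 2⊕3 = 1. Options: 16−1→G=3, 16−4→G=0, 16−5→G=1, 16−6→G=0, 16−7→G=5. Hits: 1.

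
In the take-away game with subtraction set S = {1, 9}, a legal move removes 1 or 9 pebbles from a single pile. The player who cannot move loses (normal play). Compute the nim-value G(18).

n :  0  1  2  3  4  5  6  7  8  9 10 11 12 13 14 15 16 17 18
G :  0  1  0  1  0  1  0  1  0  1  0  1  0  1  0  1  0  1  0

0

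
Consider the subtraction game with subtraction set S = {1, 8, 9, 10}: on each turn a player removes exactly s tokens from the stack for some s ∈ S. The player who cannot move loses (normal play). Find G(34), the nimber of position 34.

G(0) = 0
G(1) = mex{0} = 1
G(2) = mex{1} = 0
G(3) = mex{0} = 1
G(4) = mex{1} = 0
G(5) = mex{0} = 1
G(6) = mex{1} = 0
G(7) = mex{0} = 1
G(8) = mex{1,0} = 2
G(9) = mex{2,1,0} = 3
G(10) = mex{3,0,1,0} = 2
G(11) = mex{2,1,0,1} = 3
G(12) = mex{3,0,1,0} = 2
G(13) = mex{2,1,0,1} = 3
G(14) = mex{3,0,1,0} = 2
G(15) = mex{2,1,0,1} = 3
G(16) = mex{3,2,1,0} = 4
G(17) = mex{4,3,2,1} = 0
G(18) = mex{0,2,3,2} = 1
G(19) = mex{1,3,2,3} = 0
G(20) = mex{0,2,3,2} = 1
G(21) = mex{1,3,2,3} = 0
G(22) = mex{0,2,3,2} = 1
G(23) = mex{1,3,2,3} = 0
G(24) = mex{0,4,3,2} = 1
G(25) = mex{1,0,4,3} = 2
G(26) = mex{2,1,0,4} = 3
G(27) = mex{3,0,1,0} = 2
G(28) = mex{2,1,0,1} = 3
G(29) = mex{3,0,1,0} = 2
G(30) = mex{2,1,0,1} = 3
G(31) = mex{3,0,1,0} = 2
G(32) = mex{2,1,0,1} = 3
G(33) = mex{3,2,1,0} = 4
G(34) = mex{4,3,2,1} = 0

0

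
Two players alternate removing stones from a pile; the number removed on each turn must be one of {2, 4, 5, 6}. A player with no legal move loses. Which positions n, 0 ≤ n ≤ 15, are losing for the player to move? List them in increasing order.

n :  0  1  2  3  4  5  6  7  8  9 10 11 12 13 14 15
G :  0  0  1  1  2  2  3  3  0  0  1  1  2  2  3  3
P-positions are exactly the n with G(n) = 0.

0, 1, 8, 9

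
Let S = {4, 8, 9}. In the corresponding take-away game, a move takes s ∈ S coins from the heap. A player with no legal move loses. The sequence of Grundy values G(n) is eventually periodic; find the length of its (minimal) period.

n :  0  1  2  3  4  5  6  7  8  9 10 11 12 13 14 15 16 17 18 19 20 21 22 23 24 25 26 27
G :  0  0  0  0  1  1  1  1  2  2  2  2  3  0  0  0  0  1  1  1  1  2  2  2  2  3  0  0
G(n+13) = G(n) holds for n = 0,…,8 (a full window of length max(S) = 9), so the sequence is purely periodic with period 13.

13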